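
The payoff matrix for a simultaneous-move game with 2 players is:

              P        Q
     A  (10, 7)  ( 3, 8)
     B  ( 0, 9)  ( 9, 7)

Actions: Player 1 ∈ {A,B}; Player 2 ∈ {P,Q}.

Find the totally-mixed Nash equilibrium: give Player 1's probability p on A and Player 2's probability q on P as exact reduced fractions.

P1 indiff ⇒ q·10+(1-q)·3 = q·0+(1-q)·9 ⇒ q(10) = (1-q)(6) ⇒ q = 3/8
P2 indiff ⇒ p·7+(1-p)·9 = p·8+(1-p)·7 ⇒ p(-1) = (1-p)(-2) ⇒ p = 2/3

(p,q) = (2/3, 3/8)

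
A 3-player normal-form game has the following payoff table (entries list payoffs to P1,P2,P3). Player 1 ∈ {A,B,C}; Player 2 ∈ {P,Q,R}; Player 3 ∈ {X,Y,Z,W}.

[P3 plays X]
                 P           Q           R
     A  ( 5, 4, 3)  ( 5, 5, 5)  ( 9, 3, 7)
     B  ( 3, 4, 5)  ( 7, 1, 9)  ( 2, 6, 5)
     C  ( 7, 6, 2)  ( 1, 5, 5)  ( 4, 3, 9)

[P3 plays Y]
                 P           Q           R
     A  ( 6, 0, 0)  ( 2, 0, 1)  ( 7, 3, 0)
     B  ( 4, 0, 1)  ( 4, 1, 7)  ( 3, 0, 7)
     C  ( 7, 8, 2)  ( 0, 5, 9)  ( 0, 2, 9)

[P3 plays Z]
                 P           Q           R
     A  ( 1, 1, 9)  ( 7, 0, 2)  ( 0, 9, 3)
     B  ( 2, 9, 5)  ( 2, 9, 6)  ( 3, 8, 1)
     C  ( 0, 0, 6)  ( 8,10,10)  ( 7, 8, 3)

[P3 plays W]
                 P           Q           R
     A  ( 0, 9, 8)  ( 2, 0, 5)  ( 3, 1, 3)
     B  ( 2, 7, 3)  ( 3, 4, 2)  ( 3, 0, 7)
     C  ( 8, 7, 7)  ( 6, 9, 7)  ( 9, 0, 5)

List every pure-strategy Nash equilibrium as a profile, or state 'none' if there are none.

(A,P,X): not NE [P1→C gives 7>5; P2→Q gives 5>4; P3→Z gives 9>3]
(A,P,Y): not NE [P1→C gives 7>6; P2→R gives 3>0; P3→Z gives 9>0]
(A,P,Z): not NE [P1→B gives 2>1; P2→R gives 9>1]
(A,P,W): not NE [P1→C gives 8>0; P3→Z gives 9>8]
(A,Q,X): not NE [P1→B gives 7>5]
(A,Q,Y): not NE [P1→B gives 4>2; P2→R gives 3>0; P3→W gives 5>1]
(A,Q,Z): not NE [P1→C gives 8>7; P2→R gives 9>0; P3→W gives 5>2]
(A,Q,W): not NE [P1→C gives 6>2; P2→P gives 9>0]
(A,R,X): not NE [P2→Q gives 5>3]
(A,R,Y): not NE [P3→X gives 7>0]
(A,R,Z): not NE [P1→C gives 7>0; P3→X gives 7>3]
(A,R,W): not NE [P1→C gives 9>3; P2→P gives 9>1; P3→X gives 7>3]
(B,P,X): not NE [P1→C gives 7>3; P2→R gives 6>4]
(B,P,Y): not NE [P1→C gives 7>4; P2→Q gives 1>0; P3→Z gives 5>1]
(B,P,Z): NE
(B,P,W): not NE [P1→C gives 8>2; P3→Z gives 5>3]
(B,Q,X): not NE [P2→R gives 6>1]
(B,Q,Y): not NE [P3→X gives 9>7]
(B,Q,Z): not NE [P1→C gives 8>2; P3→X gives 9>6]
(B,Q,W): not NE [P1→C gives 6>3; P2→P gives 7>4; P3→X gives 9>2]
(B,R,X): not NE [P1→A gives 9>2; P3→W gives 7>5]
(B,R,Y): not NE [P1→A gives 7>3; P2→Q gives 1>0]
(B,R,Z): not NE [P1→C gives 7>3; P2→Q gives 9>8; P3→W gives 7>1]
(B,R,W): not NE [P1→C gives 9>3; P2→P gives 7>0]
(C,P,X): not NE [P3→W gives 7>2]
(C,P,Y): not NE [P3→W gives 7>2]
(C,P,Z): not NE [P1→B gives 2>0; P2→Q gives 10>0; P3→W gives 7>6]
(C,P,W): not NE [P2→Q gives 9>7]
(C,Q,X): not NE [P1→B gives 7>1; P2→P gives 6>5; P3→Z gives 10>5]
(C,Q,Y): not NE [P1→B gives 4>0; P2→P gives 8>5; P3→Z gives 10>9]
(C,Q,Z): NE
(C,Q,W): not NE [P3→Z gives 10>7]
(C,R,X): not NE [P1→A gives 9>4; P2→P gives 6>3]
(C,R,Y): not NE [P1→A gives 7>0; P2→P gives 8>2]
(C,R,Z): not NE [P2→Q gives 10>8; P3→Y gives 9>3]
(C,R,W): not NE [P2→Q gives 9>0; P3→Y gives 9>5]

Nash profiles: (B,P,Z), (C,Q,Z)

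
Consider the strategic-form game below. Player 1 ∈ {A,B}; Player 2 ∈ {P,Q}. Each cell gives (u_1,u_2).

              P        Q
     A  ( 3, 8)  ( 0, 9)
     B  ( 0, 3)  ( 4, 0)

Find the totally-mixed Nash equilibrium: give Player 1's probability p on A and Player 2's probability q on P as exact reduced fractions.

p=3/4, q=4/7

P1 indiff ⇒ q·3+(1-q)·0 = q·0+(1-q)·4 ⇒ q(3) = (1-q)(4) ⇒ q = 4/7
P2 indiff ⇒ p·8+(1-p)·3 = p·9+(1-p)·0 ⇒ p(-1) = (1-p)(-3) ⇒ p = 3/4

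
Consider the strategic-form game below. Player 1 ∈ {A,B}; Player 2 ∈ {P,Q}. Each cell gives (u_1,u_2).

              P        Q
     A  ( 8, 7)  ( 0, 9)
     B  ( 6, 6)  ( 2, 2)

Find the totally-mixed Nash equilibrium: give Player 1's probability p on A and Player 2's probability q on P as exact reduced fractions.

P1 indiff ⇒ q·8+(1-q)·0 = q·6+(1-q)·2 ⇒ q(2) = (1-q)(2) ⇒ q = 1/2
P2 indiff ⇒ p·7+(1-p)·6 = p·9+(1-p)·2 ⇒ p(-2) = (1-p)(-4) ⇒ p = 2/3

P1 mixes 2/3 on A; P2 mixes 1/2 on P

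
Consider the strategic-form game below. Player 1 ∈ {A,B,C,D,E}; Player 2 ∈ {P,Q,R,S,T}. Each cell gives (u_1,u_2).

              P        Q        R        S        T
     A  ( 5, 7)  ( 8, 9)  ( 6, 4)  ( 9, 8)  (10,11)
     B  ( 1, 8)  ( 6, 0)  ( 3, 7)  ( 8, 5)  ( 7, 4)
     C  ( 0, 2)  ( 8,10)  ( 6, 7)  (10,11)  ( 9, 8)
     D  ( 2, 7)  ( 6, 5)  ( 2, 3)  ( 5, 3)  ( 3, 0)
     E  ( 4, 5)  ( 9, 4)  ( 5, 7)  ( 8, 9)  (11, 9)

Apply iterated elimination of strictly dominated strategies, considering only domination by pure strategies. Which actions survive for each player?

P1 drop B (A beats it: P:5>1 Q:8>6 R:6>3 S:9>8 T:10>7)
P1 drop D (A beats it: P:5>2 Q:8>6 R:6>2 S:9>5 T:10>3)
P2 drop P (S beats it: A:8>7 C:11>2 E:9>5)
P2 drop R (S beats it: A:8>4 C:11>7 E:9>7)
P1→{A,C,E} P2→{Q,S,T}

IESDS → P1:{A,C,E} P2:{Q,S,T}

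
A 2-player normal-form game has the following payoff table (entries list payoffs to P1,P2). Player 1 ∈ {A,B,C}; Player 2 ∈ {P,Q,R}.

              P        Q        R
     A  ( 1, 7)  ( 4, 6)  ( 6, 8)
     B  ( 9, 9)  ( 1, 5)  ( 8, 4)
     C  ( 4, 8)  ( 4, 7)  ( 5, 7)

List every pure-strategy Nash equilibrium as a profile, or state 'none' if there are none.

(A,P): not NE [P1→B gives 9>1; P2→R gives 8>7]
(A,Q): not NE [P2→R gives 8>6]
(A,R): not NE [P1→B gives 8>6]
(B,P): NE
(B,Q): not NE [P1→C gives 4>1; P2→P gives 9>5]
(B,R): not NE [P2→P gives 9>4]
(C,P): not NE [P1→B gives 9>4]
(C,Q): not NE [P2→P gives 8>7]
(C,R): not NE [P1→B gives 8>5; P2→P gives 8>7]

NE set: (B,P)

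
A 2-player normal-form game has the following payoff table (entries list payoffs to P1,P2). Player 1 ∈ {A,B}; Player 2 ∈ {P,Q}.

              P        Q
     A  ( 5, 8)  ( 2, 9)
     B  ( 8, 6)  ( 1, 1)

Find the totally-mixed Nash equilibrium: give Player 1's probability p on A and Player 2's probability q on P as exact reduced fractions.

(p,q) = (5/6, 1/4)

P1 indiff ⇒ q·5+(1-q)·2 = q·8+(1-q)·1 ⇒ q(-3) = (1-q)(-1) ⇒ q = 1/4
P2 indiff ⇒ p·8+(1-p)·6 = p·9+(1-p)·1 ⇒ p(-1) = (1-p)(-5) ⇒ p = 5/6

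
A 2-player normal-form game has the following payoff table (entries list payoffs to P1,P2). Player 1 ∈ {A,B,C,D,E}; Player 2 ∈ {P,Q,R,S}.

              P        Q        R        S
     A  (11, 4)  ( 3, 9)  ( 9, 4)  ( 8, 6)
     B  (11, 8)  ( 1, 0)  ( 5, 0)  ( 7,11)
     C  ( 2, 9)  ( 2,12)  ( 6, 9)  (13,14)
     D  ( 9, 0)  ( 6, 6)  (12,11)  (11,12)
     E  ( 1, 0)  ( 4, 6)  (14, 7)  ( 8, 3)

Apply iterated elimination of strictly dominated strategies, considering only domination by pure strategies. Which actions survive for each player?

P2 drop P (S beats it: A:6>4 B:11>8 C:14>9 D:12>0 E:3>0)
P1 drop A (D beats it: Q:6>3 R:12>9 S:11>8)
P1 drop B (C beats it: Q:2>1 R:6>5 S:13>7)
P1→{C,D,E} P2→{Q,R,S}

Remaining: P1:{C,D,E} P2:{Q,R,S}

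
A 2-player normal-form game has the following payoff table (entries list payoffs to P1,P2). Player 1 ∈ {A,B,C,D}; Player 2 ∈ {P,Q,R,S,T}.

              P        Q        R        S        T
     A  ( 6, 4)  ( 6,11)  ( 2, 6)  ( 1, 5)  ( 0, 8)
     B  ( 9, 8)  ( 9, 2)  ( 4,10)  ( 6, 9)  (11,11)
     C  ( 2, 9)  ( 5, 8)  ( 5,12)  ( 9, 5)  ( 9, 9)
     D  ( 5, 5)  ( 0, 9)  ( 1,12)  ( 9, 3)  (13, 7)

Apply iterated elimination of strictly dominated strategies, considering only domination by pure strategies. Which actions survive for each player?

Remaining: P1:{B,C,D} P2:{R,T}

P1 drop A (B beats it: P:9>6 Q:9>6 R:4>2 S:6>1 T:11>0)
P2 drop P (R beats it: B:10>8 C:12>9 D:12>5)
P2 drop Q (R beats it: B:10>2 C:12>8 D:12>9)
P2 drop S (R beats it: B:10>9 C:12>5 D:12>3)
P1→{B,C,D} P2→{R,T}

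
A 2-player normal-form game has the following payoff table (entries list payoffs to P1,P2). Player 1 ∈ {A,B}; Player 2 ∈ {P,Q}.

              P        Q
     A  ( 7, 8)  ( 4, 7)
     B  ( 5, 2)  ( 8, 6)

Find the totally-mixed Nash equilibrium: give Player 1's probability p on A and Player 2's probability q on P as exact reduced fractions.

(p,q) = (4/5, 2/3)

P1 indiff ⇒ q·7+(1-q)·4 = q·5+(1-q)·8 ⇒ q(2) = (1-q)(4) ⇒ q = 2/3
P2 indiff ⇒ p·8+(1-p)·2 = p·7+(1-p)·6 ⇒ p(1) = (1-p)(4) ⇒ p = 4/5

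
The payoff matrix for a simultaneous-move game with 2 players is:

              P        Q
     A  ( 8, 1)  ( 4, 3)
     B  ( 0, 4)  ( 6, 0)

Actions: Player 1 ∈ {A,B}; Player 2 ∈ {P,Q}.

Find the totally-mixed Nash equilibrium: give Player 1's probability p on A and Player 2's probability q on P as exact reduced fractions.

P1 indiff ⇒ q·8+(1-q)·4 = q·0+(1-q)·6 ⇒ q(8) = (1-q)(2) ⇒ q = 1/5
P2 indiff ⇒ p·1+(1-p)·4 = p·3+(1-p)·0 ⇒ p(-2) = (1-p)(-4) ⇒ p = 2/3

P1 mixes 2/3 on A; P2 mixes 1/5 on P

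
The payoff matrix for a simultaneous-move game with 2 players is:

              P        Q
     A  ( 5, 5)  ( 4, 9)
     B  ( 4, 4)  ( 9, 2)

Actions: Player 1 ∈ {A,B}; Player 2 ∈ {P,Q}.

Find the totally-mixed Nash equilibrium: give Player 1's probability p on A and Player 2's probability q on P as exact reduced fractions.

P1 mixes 1/3 on A; P2 mixes 5/6 on P

P1 indiff ⇒ q·5+(1-q)·4 = q·4+(1-q)·9 ⇒ q(1) = (1-q)(5) ⇒ q = 5/6
P2 indiff ⇒ p·5+(1-p)·4 = p·9+(1-p)·2 ⇒ p(-4) = (1-p)(-2) ⇒ p = 1/3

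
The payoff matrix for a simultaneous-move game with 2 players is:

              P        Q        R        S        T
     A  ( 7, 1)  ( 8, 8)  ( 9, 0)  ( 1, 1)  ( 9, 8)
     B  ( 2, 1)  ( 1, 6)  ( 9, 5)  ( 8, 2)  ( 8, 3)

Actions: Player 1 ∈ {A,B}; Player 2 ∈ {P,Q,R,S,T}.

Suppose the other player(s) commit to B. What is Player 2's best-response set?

BR_2 = {Q}

u_2(P vs B) = 1
u_2(Q vs B) = 6
u_2(R vs B) = 5
u_2(S vs B) = 2
u_2(T vs B) = 3
max payoff 6 at {Q}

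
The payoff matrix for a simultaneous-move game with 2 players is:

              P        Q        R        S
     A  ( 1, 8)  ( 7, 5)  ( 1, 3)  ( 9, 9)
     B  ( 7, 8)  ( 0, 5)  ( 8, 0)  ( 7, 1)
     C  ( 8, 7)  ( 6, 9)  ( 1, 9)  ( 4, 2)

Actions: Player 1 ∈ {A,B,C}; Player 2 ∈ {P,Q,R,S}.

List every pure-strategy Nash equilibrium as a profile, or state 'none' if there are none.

NE set: (A,S)

(A,P): not NE [P1→C gives 8>1; P2→S gives 9>8]
(A,Q): not NE [P2→S gives 9>5]
(A,R): not NE [P1→B gives 8>1; P2→S gives 9>3]
(A,S): NE
(B,P): not NE [P1→C gives 8>7]
(B,Q): not NE [P1→A gives 7>0; P2→P gives 8>5]
(B,R): not NE [P2→P gives 8>0]
(B,S): not NE [P1→A gives 9>7; P2→P gives 8>1]
(C,P): not NE [P2→R gives 9>7]
(C,Q): not NE [P1→A gives 7>6]
(C,R): not NE [P1→B gives 8>1]
(C,S): not NE [P1→A gives 9>4; P2→R gives 9>2]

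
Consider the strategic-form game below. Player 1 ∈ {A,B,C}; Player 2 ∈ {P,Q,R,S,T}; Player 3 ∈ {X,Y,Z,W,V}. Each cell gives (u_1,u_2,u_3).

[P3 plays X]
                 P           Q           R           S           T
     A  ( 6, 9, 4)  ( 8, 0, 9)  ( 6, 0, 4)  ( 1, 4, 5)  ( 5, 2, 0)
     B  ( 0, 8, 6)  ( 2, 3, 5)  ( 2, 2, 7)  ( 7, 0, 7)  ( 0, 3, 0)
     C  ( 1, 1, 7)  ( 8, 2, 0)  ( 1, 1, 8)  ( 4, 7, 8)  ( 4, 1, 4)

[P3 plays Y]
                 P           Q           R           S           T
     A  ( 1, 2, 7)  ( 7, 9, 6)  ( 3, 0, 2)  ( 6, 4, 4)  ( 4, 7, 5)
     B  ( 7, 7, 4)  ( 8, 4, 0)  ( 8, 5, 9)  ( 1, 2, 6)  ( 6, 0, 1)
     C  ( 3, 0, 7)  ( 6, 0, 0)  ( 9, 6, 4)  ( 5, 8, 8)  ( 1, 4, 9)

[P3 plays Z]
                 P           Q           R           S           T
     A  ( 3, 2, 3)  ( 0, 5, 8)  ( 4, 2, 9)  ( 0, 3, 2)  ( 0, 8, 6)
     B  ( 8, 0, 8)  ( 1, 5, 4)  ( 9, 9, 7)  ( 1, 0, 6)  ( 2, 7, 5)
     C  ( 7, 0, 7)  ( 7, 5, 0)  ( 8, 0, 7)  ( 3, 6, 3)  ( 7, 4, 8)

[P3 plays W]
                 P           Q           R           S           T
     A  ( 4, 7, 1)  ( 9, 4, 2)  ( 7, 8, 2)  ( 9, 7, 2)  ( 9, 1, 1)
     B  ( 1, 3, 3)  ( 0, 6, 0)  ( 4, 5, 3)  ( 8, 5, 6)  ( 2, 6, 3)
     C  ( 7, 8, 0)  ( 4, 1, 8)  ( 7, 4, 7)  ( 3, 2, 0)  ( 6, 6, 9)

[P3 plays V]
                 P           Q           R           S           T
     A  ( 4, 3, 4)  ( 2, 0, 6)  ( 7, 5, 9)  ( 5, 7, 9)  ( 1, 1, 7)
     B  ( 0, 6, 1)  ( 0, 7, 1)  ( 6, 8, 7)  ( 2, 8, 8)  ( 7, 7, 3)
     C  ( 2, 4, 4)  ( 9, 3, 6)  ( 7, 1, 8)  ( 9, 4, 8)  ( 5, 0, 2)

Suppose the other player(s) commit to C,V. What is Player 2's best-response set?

P2 best: {P,S}

u_2(P vs C,V) = 4
u_2(Q vs C,V) = 3
u_2(R vs C,V) = 1
u_2(S vs C,V) = 4
u_2(T vs C,V) = 0
max payoff 4 at {P,S}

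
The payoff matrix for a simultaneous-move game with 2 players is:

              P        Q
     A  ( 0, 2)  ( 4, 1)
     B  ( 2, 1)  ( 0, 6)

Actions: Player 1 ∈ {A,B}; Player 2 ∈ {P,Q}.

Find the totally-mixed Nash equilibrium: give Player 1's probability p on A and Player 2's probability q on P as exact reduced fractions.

P1 indiff ⇒ q·0+(1-q)·4 = q·2+(1-q)·0 ⇒ q(-2) = (1-q)(-4) ⇒ q = 2/3
P2 indiff ⇒ p·2+(1-p)·1 = p·1+(1-p)·6 ⇒ p(1) = (1-p)(5) ⇒ p = 5/6

p=5/6, q=2/3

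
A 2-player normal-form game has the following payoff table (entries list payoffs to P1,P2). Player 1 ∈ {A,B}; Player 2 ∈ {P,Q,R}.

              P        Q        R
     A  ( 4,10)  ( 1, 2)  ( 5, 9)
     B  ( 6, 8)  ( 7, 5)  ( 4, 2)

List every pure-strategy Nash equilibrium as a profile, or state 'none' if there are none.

PSNE = {(B,P)}

(A,P): not NE [P1→B gives 6>4]
(A,Q): not NE [P1→B gives 7>1; P2→P gives 10>2]
(A,R): not NE [P2→P gives 10>9]
(B,P): NE
(B,Q): not NE [P2→P gives 8>5]
(B,R): not NE [P1→A gives 5>4; P2→P gives 8>2]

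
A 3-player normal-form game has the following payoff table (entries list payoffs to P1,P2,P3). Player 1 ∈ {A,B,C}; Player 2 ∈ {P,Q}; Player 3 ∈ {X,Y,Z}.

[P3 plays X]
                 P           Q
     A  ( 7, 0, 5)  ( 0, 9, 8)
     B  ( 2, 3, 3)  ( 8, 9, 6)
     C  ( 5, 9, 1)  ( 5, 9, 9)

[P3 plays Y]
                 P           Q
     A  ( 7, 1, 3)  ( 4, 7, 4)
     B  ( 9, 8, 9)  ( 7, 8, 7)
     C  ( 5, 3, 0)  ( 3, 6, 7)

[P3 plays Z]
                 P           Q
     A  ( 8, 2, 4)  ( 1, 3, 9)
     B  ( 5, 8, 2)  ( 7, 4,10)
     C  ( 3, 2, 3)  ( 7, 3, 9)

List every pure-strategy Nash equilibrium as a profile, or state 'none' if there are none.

NE set: (B,P,Y), (C,Q,Z)

(A,P,X): not NE [P2→Q gives 9>0]
(A,P,Y): not NE [P1→B gives 9>7; P2→Q gives 7>1; P3→X gives 5>3]
(A,P,Z): not NE [P2→Q gives 3>2; P3→X gives 5>4]
(A,Q,X): not NE [P1→B gives 8>0; P3→Z gives 9>8]
(A,Q,Y): not NE [P1→B gives 7>4; P3→Z gives 9>4]
(A,Q,Z): not NE [P1→C gives 7>1]
(B,P,X): not NE [P1→A gives 7>2; P2→Q gives 9>3; P3→Y gives 9>3]
(B,P,Y): NE
(B,P,Z): not NE [P1→A gives 8>5; P3→Y gives 9>2]
(B,Q,X): not NE [P3→Z gives 10>6]
(B,Q,Y): not NE [P3→Z gives 10>7]
(B,Q,Z): not NE [P2→P gives 8>4]
(C,P,X): not NE [P1→A gives 7>5; P3→Z gives 3>1]
(C,P,Y): not NE [P1→B gives 9>5; P2→Q gives 6>3; P3→Z gives 3>0]
(C,P,Z): not NE [P1→A gives 8>3; P2→Q gives 3>2]
(C,Q,X): not NE [P1→B gives 8>5]
(C,Q,Y): not NE [P1→B gives 7>3; P3→Z gives 9>7]
(C,Q,Z): NE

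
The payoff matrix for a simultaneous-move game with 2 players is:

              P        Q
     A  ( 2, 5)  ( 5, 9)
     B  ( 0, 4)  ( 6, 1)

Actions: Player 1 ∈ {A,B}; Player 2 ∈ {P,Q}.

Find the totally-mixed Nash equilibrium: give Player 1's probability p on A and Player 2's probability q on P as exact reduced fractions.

(p,q) = (3/7, 1/3)

P1 indiff ⇒ q·2+(1-q)·5 = q·0+(1-q)·6 ⇒ q(2) = (1-q)(1) ⇒ q = 1/3
P2 indiff ⇒ p·5+(1-p)·4 = p·9+(1-p)·1 ⇒ p(-4) = (1-p)(-3) ⇒ p = 3/7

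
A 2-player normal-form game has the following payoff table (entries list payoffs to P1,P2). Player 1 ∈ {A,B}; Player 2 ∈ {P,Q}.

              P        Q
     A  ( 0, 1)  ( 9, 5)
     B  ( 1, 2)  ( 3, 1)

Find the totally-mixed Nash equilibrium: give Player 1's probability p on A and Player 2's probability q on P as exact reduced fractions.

P1 indiff ⇒ q·0+(1-q)·9 = q·1+(1-q)·3 ⇒ q(-1) = (1-q)(-6) ⇒ q = 6/7
P2 indiff ⇒ p·1+(1-p)·2 = p·5+(1-p)·1 ⇒ p(-4) = (1-p)(-1) ⇒ p = 1/5

p=1/5, q=6/7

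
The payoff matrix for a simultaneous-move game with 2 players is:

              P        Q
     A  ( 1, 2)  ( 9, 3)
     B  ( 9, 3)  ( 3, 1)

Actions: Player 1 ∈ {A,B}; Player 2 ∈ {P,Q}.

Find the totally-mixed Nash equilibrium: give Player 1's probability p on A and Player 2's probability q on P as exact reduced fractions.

P1 indiff ⇒ q·1+(1-q)·9 = q·9+(1-q)·3 ⇒ q(-8) = (1-q)(-6) ⇒ q = 3/7
P2 indiff ⇒ p·2+(1-p)·3 = p·3+(1-p)·1 ⇒ p(-1) = (1-p)(-2) ⇒ p = 2/3

(p,q) = (2/3, 3/7)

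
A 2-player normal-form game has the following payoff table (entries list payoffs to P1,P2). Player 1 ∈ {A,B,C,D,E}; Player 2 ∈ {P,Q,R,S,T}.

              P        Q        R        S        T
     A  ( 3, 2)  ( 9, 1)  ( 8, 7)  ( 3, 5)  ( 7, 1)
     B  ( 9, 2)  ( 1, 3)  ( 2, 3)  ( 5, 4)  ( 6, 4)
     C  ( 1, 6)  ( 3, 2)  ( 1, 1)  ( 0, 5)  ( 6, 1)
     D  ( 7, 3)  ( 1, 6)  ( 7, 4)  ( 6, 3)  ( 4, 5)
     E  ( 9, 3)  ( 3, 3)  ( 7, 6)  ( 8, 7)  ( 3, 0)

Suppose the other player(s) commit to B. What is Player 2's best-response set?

u_2(P vs B) = 2
u_2(Q vs B) = 3
u_2(R vs B) = 3
u_2(S vs B) = 4
u_2(T vs B) = 4
max payoff 4 at {S,T}

P2 best: {S,T}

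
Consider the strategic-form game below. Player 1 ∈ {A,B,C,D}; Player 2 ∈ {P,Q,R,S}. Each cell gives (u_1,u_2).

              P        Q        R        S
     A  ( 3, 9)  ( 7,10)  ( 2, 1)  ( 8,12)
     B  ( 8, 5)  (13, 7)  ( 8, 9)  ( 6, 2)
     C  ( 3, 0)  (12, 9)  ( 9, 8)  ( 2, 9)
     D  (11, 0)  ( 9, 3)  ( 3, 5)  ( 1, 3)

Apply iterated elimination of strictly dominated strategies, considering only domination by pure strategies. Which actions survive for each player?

P2 drop P (Q beats it: A:10>9 B:7>5 C:9>0 D:3>0)
P1 drop D (B beats it: Q:13>9 R:8>3 S:6>1)
P1→{A,B,C} P2→{Q,R,S}

Remaining: P1:{A,B,C} P2:{Q,R,S}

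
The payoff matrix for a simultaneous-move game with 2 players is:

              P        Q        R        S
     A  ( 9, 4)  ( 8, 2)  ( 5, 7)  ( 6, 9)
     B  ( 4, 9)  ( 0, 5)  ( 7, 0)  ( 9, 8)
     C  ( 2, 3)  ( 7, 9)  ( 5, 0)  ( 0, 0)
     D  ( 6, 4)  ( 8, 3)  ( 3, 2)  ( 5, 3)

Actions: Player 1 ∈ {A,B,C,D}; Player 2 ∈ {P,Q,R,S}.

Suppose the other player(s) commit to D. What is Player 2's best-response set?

argmax u_2 = {P}

u_2(P vs D) = 4
u_2(Q vs D) = 3
u_2(R vs D) = 2
u_2(S vs D) = 3
max payoff 4 at {P}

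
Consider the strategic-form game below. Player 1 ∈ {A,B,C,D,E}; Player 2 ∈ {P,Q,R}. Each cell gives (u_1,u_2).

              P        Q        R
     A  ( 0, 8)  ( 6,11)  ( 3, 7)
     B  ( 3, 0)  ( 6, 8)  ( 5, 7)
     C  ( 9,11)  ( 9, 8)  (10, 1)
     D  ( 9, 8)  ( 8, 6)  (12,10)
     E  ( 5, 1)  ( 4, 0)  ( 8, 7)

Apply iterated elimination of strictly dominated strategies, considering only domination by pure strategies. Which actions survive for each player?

P1 drop A (C beats it: P:9>0 Q:9>6 R:10>3)
P1 drop B (C beats it: P:9>3 Q:9>6 R:10>5)
P1 drop E (C beats it: P:9>5 Q:9>4 R:10>8)
P2 drop Q (P beats it: C:11>8 D:8>6)
P1→{C,D} P2→{P,R}

IESDS → P1:{C,D} P2:{P,R}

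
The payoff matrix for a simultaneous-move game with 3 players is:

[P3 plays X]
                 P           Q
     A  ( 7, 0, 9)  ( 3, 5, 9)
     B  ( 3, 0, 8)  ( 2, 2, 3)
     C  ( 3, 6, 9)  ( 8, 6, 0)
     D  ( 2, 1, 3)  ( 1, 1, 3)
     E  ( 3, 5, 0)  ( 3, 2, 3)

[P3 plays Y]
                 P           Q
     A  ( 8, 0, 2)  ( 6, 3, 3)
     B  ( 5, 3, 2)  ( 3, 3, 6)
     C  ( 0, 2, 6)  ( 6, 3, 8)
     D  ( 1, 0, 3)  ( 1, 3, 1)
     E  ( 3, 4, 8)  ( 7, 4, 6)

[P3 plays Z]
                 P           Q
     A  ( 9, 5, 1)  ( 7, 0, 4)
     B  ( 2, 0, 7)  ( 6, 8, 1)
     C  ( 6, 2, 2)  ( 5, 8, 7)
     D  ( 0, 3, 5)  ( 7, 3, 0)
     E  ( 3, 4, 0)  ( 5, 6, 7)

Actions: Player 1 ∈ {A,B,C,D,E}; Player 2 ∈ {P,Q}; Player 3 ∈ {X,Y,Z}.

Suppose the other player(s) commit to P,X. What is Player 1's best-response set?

u_1(A vs P,X) = 7
u_1(B vs P,X) = 3
u_1(C vs P,X) = 3
u_1(D vs P,X) = 2
u_1(E vs P,X) = 3
max payoff 7 at {A}

BR_1 = {A}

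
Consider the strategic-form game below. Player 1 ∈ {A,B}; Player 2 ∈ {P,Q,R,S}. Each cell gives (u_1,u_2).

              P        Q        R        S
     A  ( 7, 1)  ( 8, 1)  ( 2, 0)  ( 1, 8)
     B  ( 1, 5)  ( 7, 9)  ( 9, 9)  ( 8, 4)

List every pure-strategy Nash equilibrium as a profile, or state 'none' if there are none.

(A,P): not NE [P2→S gives 8>1]
(A,Q): not NE [P2→S gives 8>1]
(A,R): not NE [P1→B gives 9>2; P2→S gives 8>0]
(A,S): not NE [P1→B gives 8>1]
(B,P): not NE [P1→A gives 7>1; P2→R gives 9>5]
(B,Q): not NE [P1→A gives 8>7]
(B,R): NE
(B,S): not NE [P2→R gives 9>4]

PSNE = {(B,R)}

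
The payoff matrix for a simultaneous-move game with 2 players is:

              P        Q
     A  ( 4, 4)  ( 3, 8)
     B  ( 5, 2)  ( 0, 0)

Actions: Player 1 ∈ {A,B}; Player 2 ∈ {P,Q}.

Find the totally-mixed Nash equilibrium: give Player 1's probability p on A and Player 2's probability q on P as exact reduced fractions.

P1 indiff ⇒ q·4+(1-q)·3 = q·5+(1-q)·0 ⇒ q(-1) = (1-q)(-3) ⇒ q = 3/4
P2 indiff ⇒ p·4+(1-p)·2 = p·8+(1-p)·0 ⇒ p(-4) = (1-p)(-2) ⇒ p = 1/3

(p,q) = (1/3, 3/4)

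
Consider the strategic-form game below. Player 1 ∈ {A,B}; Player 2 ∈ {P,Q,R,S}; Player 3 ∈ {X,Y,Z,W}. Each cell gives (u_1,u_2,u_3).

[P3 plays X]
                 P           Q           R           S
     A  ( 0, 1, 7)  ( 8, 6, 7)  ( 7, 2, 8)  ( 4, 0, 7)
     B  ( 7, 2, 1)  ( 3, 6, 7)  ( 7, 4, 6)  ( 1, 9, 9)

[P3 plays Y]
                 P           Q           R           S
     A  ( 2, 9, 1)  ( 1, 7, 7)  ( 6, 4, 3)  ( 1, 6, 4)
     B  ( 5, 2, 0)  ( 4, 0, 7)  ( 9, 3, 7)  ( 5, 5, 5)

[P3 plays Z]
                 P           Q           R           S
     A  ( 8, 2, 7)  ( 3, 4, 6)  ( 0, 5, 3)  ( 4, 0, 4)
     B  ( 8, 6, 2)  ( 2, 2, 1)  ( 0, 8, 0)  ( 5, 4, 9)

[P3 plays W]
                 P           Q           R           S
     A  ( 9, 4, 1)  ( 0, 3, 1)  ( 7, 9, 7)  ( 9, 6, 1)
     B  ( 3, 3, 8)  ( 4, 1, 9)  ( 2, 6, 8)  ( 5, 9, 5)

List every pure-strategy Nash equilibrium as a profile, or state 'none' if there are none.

(A,P,X): not NE [P1→B gives 7>0; P2→Q gives 6>1]
(A,P,Y): not NE [P1→B gives 5>2; P3→Z gives 7>1]
(A,P,Z): not NE [P2→R gives 5>2]
(A,P,W): not NE [P2→R gives 9>4; P3→Z gives 7>1]
(A,Q,X): NE
(A,Q,Y): not NE [P1→B gives 4>1; P2→P gives 9>7]
(A,Q,Z): not NE [P2→R gives 5>4; P3→Y gives 7>6]
(A,Q,W): not NE [P1→B gives 4>0; P2→R gives 9>3; P3→Y gives 7>1]
(A,R,X): not NE [P2→Q gives 6>2]
(A,R,Y): not NE [P1→B gives 9>6; P2→P gives 9>4; P3→X gives 8>3]
(A,R,Z): not NE [P3→X gives 8>3]
(A,R,W): not NE [P3→X gives 8>7]
(A,S,X): not NE [P2→Q gives 6>0]
(A,S,Y): not NE [P1→B gives 5>1; P2→P gives 9>6; P3→X gives 7>4]
(A,S,Z): not NE [P1→B gives 5>4; P2→R gives 5>0; P3→X gives 7>4]
(A,S,W): not NE [P2→R gives 9>6; P3→X gives 7>1]
(B,P,X): not NE [P2→S gives 9>2; P3→W gives 8>1]
(B,P,Y): not NE [P2→S gives 5>2; P3→W gives 8>0]
(B,P,Z): not NE [P2→R gives 8>6; P3→W gives 8>2]
(B,P,W): not NE [P1→A gives 9>3; P2→S gives 9>3]
(B,Q,X): not NE [P1→A gives 8>3; P2→S gives 9>6; P3→W gives 9>7]
(B,Q,Y): not NE [P2→S gives 5>0; P3→W gives 9>7]
(B,Q,Z): not NE [P1→A gives 3>2; P2→R gives 8>2; P3→W gives 9>1]
(B,Q,W): not NE [P2→S gives 9>1]
(B,R,X): not NE [P2→S gives 9>4; P3→W gives 8>6]
(B,R,Y): not NE [P2→S gives 5>3; P3→W gives 8>7]
(B,R,Z): not NE [P3→W gives 8>0]
(B,R,W): not NE [P1→A gives 7>2; P2→S gives 9>6]
(B,S,X): not NE [P1→A gives 4>1]
(B,S,Y): not NE [P3→Z gives 9>5]
(B,S,Z): not NE [P2→R gives 8>4]
(B,S,W): not NE [P1→A gives 9>5; P3→Z gives 9>5]

PSNE = {(A,Q,X)}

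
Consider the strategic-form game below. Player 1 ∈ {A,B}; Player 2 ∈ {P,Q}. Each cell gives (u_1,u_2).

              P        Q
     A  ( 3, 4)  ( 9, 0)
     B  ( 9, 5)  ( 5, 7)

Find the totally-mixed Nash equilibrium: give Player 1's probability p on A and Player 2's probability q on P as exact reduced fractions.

(p,q) = (1/3, 2/5)

P1 indiff ⇒ q·3+(1-q)·9 = q·9+(1-q)·5 ⇒ q(-6) = (1-q)(-4) ⇒ q = 2/5
P2 indiff ⇒ p·4+(1-p)·5 = p·0+(1-p)·7 ⇒ p(4) = (1-p)(2) ⇒ p = 1/3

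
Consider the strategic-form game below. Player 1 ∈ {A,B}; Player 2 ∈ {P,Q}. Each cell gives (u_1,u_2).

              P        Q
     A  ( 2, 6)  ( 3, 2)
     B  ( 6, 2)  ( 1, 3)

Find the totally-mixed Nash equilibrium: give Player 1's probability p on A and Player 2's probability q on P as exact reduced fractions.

P1 indiff ⇒ q·2+(1-q)·3 = q·6+(1-q)·1 ⇒ q(-4) = (1-q)(-2) ⇒ q = 1/3
P2 indiff ⇒ p·6+(1-p)·2 = p·2+(1-p)·3 ⇒ p(4) = (1-p)(1) ⇒ p = 1/5

P1 mixes 1/5 on A; P2 mixes 1/3 on P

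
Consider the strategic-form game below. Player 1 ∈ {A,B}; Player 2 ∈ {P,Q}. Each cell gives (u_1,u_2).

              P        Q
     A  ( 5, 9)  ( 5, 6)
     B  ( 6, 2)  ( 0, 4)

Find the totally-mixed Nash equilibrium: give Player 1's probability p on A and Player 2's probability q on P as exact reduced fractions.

(p,q) = (2/5, 5/6)

P1 indiff ⇒ q·5+(1-q)·5 = q·6+(1-q)·0 ⇒ q(-1) = (1-q)(-5) ⇒ q = 5/6
P2 indiff ⇒ p·9+(1-p)·2 = p·6+(1-p)·4 ⇒ p(3) = (1-p)(2) ⇒ p = 2/5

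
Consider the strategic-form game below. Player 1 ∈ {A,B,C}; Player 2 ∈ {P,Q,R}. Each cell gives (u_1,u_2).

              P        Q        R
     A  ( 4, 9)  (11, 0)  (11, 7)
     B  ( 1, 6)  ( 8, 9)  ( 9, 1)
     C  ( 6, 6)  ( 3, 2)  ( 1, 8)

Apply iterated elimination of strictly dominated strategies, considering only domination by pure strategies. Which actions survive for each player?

Survivors P1:{A,C} P2:{P,R}

P1 drop B (A beats it: P:4>1 Q:11>8 R:11>9)
P2 drop Q (P beats it: A:9>0 C:6>2)
P1→{A,C} P2→{P,R}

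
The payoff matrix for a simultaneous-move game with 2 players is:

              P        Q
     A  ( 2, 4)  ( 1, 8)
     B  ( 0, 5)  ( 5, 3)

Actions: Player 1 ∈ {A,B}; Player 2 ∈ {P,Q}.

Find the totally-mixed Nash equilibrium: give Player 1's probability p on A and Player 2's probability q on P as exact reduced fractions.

P1 indiff ⇒ q·2+(1-q)·1 = q·0+(1-q)·5 ⇒ q(2) = (1-q)(4) ⇒ q = 2/3
P2 indiff ⇒ p·4+(1-p)·5 = p·8+(1-p)·3 ⇒ p(-4) = (1-p)(-2) ⇒ p = 1/3

P1 mixes 1/3 on A; P2 mixes 2/3 on P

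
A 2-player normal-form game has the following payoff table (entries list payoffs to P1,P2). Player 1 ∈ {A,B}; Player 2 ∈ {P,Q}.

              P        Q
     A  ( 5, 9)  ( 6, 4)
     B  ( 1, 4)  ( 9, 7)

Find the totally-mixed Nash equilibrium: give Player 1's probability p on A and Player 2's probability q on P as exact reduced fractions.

P1 indiff ⇒ q·5+(1-q)·6 = q·1+(1-q)·9 ⇒ q(4) = (1-q)(3) ⇒ q = 3/7
P2 indiff ⇒ p·9+(1-p)·4 = p·4+(1-p)·7 ⇒ p(5) = (1-p)(3) ⇒ p = 3/8

(p,q) = (3/8, 3/7)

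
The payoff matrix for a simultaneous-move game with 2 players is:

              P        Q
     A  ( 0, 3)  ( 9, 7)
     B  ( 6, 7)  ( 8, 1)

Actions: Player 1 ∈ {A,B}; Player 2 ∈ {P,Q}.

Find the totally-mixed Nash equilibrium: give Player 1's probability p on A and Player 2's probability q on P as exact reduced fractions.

p=3/5, q=1/7

P1 indiff ⇒ q·0+(1-q)·9 = q·6+(1-q)·8 ⇒ q(-6) = (1-q)(-1) ⇒ q = 1/7
P2 indiff ⇒ p·3+(1-p)·7 = p·7+(1-p)·1 ⇒ p(-4) = (1-p)(-6) ⇒ p = 3/5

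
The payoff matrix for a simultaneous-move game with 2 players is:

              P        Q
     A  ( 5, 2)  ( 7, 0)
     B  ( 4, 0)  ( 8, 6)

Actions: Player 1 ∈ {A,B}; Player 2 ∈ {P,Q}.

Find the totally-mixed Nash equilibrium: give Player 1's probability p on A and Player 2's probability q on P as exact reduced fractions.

P1 mixes 3/4 on A; P2 mixes 1/2 on P

P1 indiff ⇒ q·5+(1-q)·7 = q·4+(1-q)·8 ⇒ q(1) = (1-q)(1) ⇒ q = 1/2
P2 indiff ⇒ p·2+(1-p)·0 = p·0+(1-p)·6 ⇒ p(2) = (1-p)(6) ⇒ p = 3/4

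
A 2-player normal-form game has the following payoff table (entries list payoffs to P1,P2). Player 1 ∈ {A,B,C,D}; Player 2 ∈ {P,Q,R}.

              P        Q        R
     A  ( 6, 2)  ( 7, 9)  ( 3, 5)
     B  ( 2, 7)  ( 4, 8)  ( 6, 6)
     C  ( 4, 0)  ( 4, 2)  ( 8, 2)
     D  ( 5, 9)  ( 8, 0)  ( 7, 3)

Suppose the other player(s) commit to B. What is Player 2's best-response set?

u_2(P vs B) = 7
u_2(Q vs B) = 8
u_2(R vs B) = 6
max payoff 8 at {Q}

BR_2 = {Q}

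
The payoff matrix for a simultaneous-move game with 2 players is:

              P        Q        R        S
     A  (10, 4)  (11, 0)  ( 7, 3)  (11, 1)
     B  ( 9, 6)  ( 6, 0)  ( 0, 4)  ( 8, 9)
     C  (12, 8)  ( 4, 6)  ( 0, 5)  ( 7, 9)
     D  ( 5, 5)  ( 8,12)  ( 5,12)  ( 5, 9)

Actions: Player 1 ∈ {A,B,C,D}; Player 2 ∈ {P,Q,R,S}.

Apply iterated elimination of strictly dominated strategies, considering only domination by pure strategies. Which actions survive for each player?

Survivors P1:{A,C} P2:{P,S}

P1 drop B (A beats it: P:10>9 Q:11>6 R:7>0 S:11>8)
P1 drop D (A beats it: P:10>5 Q:11>8 R:7>5 S:11>5)
P2 drop Q (P beats it: A:4>0 C:8>6)
P2 drop R (P beats it: A:4>3 C:8>5)
P1→{A,C} P2→{P,S}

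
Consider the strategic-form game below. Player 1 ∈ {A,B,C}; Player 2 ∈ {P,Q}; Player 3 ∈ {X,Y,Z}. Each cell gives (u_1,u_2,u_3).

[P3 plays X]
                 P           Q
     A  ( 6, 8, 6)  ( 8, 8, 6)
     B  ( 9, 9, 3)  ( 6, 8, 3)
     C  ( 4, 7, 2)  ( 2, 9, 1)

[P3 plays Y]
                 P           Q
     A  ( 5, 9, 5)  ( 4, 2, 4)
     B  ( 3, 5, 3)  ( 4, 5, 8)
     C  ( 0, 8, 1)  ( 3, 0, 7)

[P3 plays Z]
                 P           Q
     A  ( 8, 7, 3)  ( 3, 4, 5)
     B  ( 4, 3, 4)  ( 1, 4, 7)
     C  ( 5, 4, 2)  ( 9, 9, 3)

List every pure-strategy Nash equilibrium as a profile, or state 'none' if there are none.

Nash profiles: (A,Q,X), (B,Q,Y)

(A,P,X): not NE [P1→B gives 9>6]
(A,P,Y): not NE [P3→X gives 6>5]
(A,P,Z): not NE [P3→X gives 6>3]
(A,Q,X): NE
(A,Q,Y): not NE [P2→P gives 9>2; P3→X gives 6>4]
(A,Q,Z): not NE [P1→C gives 9>3; P2→P gives 7>4; P3→X gives 6>5]
(B,P,X): not NE [P3→Z gives 4>3]
(B,P,Y): not NE [P1→A gives 5>3; P3→Z gives 4>3]
(B,P,Z): not NE [P1→A gives 8>4; P2→Q gives 4>3]
(B,Q,X): not NE [P1→A gives 8>6; P2→P gives 9>8; P3→Y gives 8>3]
(B,Q,Y): NE
(B,Q,Z): not NE [P1→C gives 9>1; P3→Y gives 8>7]
(C,P,X): not NE [P1→B gives 9>4; P2→Q gives 9>7]
(C,P,Y): not NE [P1→A gives 5>0; P3→Z gives 2>1]
(C,P,Z): not NE [P1→A gives 8>5; P2→Q gives 9>4]
(C,Q,X): not NE [P1→A gives 8>2; P3→Y gives 7>1]
(C,Q,Y): not NE [P1→B gives 4>3; P2→P gives 8>0]
(C,Q,Z): not NE [P3→Y gives 7>3]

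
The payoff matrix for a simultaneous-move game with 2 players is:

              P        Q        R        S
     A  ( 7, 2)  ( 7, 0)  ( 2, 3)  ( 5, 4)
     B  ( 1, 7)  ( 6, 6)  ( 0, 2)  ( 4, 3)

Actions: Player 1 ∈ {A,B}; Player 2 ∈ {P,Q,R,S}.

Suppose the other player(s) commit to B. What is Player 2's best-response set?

BR_2 = {P}

u_2(P vs B) = 7
u_2(Q vs B) = 6
u_2(R vs B) = 2
u_2(S vs B) = 3
max payoff 7 at {P}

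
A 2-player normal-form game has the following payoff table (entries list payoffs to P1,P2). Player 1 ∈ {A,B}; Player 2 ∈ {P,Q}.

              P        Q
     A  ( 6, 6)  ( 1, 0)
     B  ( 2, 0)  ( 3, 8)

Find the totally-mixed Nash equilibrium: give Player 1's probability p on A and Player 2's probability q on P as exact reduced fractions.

P1 indiff ⇒ q·6+(1-q)·1 = q·2+(1-q)·3 ⇒ q(4) = (1-q)(2) ⇒ q = 1/3
P2 indiff ⇒ p·6+(1-p)·0 = p·0+(1-p)·8 ⇒ p(6) = (1-p)(8) ⇒ p = 4/7

(p,q) = (4/7, 1/3)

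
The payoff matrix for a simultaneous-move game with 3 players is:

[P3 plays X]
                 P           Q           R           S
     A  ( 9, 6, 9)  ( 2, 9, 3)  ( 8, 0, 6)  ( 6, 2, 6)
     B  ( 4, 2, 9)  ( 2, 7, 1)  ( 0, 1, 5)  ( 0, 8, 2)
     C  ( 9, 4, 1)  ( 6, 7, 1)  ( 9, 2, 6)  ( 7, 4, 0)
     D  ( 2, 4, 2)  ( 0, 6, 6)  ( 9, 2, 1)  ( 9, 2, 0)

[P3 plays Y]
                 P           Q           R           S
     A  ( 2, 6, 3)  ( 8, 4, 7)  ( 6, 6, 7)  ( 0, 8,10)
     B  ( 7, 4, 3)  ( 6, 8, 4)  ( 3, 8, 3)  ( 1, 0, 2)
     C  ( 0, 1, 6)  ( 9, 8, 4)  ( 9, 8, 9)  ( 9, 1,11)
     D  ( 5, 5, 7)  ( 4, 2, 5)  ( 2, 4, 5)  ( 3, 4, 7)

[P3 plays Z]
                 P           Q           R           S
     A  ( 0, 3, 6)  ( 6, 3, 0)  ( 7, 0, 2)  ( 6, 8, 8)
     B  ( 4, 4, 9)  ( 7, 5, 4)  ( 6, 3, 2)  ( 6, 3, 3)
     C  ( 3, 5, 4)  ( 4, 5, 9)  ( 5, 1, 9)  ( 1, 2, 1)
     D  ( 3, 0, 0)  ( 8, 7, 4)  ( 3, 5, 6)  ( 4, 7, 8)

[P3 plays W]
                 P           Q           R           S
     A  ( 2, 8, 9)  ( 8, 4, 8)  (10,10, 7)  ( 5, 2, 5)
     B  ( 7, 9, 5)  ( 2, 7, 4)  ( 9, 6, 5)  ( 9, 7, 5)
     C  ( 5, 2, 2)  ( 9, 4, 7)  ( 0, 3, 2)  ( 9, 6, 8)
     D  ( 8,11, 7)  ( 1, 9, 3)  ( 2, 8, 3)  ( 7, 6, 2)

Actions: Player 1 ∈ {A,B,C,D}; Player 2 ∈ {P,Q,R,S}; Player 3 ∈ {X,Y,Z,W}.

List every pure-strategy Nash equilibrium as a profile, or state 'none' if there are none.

Nash profiles: (A,R,W), (C,R,Y), (D,P,W)

(A,P,X): not NE [P2→Q gives 9>6]
(A,P,Y): not NE [P1→B gives 7>2; P2→S gives 8>6; P3→W gives 9>3]
(A,P,Z): not NE [P1→B gives 4>0; P2→S gives 8>3; P3→W gives 9>6]
(A,P,W): not NE [P1→D gives 8>2; P2→R gives 10>8]
(A,Q,X): not NE [P1→C gives 6>2; P3→W gives 8>3]
(A,Q,Y): not NE [P1→C gives 9>8; P2→S gives 8>4; P3→W gives 8>7]
(A,Q,Z): not NE [P1→D gives 8>6; P2→S gives 8>3; P3→W gives 8>0]
(A,Q,W): not NE [P1→C gives 9>8; P2→R gives 10>4]
(A,R,X): not NE [P1→D gives 9>8; P2→Q gives 9>0; P3→W gives 7>6]
(A,R,Y): not NE [P1→C gives 9>6; P2→S gives 8>6]
(A,R,Z): not NE [P2→S gives 8>0; P3→W gives 7>2]
(A,R,W): NE
(A,S,X): not NE [P1→D gives 9>6; P2→Q gives 9>2; P3→Y gives 10>6]
(A,S,Y): not NE [P1→C gives 9>0]
(A,S,Z): not NE [P3→Y gives 10>8]
(A,S,W): not NE [P1→C gives 9>5; P2→R gives 10>2; P3→Y gives 10>5]
(B,P,X): not NE [P1→C gives 9>4; P2→S gives 8>2]
(B,P,Y): not NE [P2→R gives 8>4; P3→Z gives 9>3]
(B,P,Z): not NE [P2→Q gives 5>4]
(B,P,W): not NE [P1→D gives 8>7; P3→Z gives 9>5]
(B,Q,X): not NE [P1→C gives 6>2; P2→S gives 8>7; P3→W gives 4>1]
(B,Q,Y): not NE [P1→C gives 9>6]
(B,Q,Z): not NE [P1→D gives 8>7]
(B,Q,W): not NE [P1→C gives 9>2; P2→P gives 9>7]
(B,R,X): not NE [P1→D gives 9>0; P2→S gives 8>1]
(B,R,Y): not NE [P1→C gives 9>3; P3→W gives 5>3]
(B,R,Z): not NE [P1→A gives 7>6; P2→Q gives 5>3; P3→W gives 5>2]
(B,R,W): not NE [P1→A gives 10>9; P2→P gives 9>6]
(B,S,X): not NE [P1→D gives 9>0; P3→W gives 5>2]
(B,S,Y): not NE [P1→C gives 9>1; P2→R gives 8>0; P3→W gives 5>2]
(B,S,Z): not NE [P2→Q gives 5>3; P3→W gives 5>3]
(B,S,W): not NE [P2→P gives 9>7]
(C,P,X): not NE [P2→Q gives 7>4; P3→Y gives 6>1]
(C,P,Y): not NE [P1→B gives 7>0; P2→R gives 8>1]
(C,P,Z): not NE [P1→B gives 4>3; P3→Y gives 6>4]
(C,P,W): not NE [P1→D gives 8>5; P2→S gives 6>2; P3→Y gives 6>2]
(C,Q,X): not NE [P3→Z gives 9>1]
(C,Q,Y): not NE [P3→Z gives 9>4]
(C,Q,Z): not NE [P1→D gives 8>4]
(C,Q,W): not NE [P2→S gives 6>4; P3→Z gives 9>7]
(C,R,X): not NE [P2→Q gives 7>2; P3→Z gives 9>6]
(C,R,Y): NE
(C,R,Z): not NE [P1→A gives 7>5; P2→Q gives 5>1]
(C,R,W): not NE [P1→A gives 10>0; P2→S gives 6>3; P3→Z gives 9>2]
(C,S,X): not NE [P1→D gives 9>7; P2→Q gives 7>4; P3→Y gives 11>0]
(C,S,Y): not NE [P2→R gives 8>1]
(C,S,Z): not NE [P1→B gives 6>1; P2→Q gives 5>2; P3→Y gives 11>1]
(C,S,W): not NE [P3→Y gives 11>8]
(D,P,X): not NE [P1→C gives 9>2; P2→Q gives 6>4; P3→W gives 7>2]
(D,P,Y): not NE [P1→B gives 7>5]
(D,P,Z): not NE [P1→B gives 4>3; P2→S gives 7>0; P3→W gives 7>0]
(D,P,W): NE
(D,Q,X): not NE [P1→C gives 6>0]
(D,Q,Y): not NE [P1→C gives 9>4; P2→P gives 5>2; P3→X gives 6>5]
(D,Q,Z): not NE [P3→X gives 6>4]
(D,Q,W): not NE [P1→C gives 9>1; P2→P gives 11>9; P3→X gives 6>3]
(D,R,X): not NE [P2→Q gives 6>2; P3→Z gives 6>1]
(D,R,Y): not NE [P1→C gives 9>2; P2→P gives 5>4; P3→Z gives 6>5]
(D,R,Z): not NE [P1→A gives 7>3; P2→S gives 7>5]
(D,R,W): not NE [P1→A gives 10>2; P2→P gives 11>8; P3→Z gives 6>3]
(D,S,X): not NE [P2→Q gives 6>2; P3→Z gives 8>0]
(D,S,Y): not NE [P1→C gives 9>3; P2→P gives 5>4; P3→Z gives 8>7]
(D,S,Z): not NE [P1→B gives 6>4]
(D,S,W): not NE [P1→C gives 9>7; P2→P gives 11>6; P3→Z gives 8>2]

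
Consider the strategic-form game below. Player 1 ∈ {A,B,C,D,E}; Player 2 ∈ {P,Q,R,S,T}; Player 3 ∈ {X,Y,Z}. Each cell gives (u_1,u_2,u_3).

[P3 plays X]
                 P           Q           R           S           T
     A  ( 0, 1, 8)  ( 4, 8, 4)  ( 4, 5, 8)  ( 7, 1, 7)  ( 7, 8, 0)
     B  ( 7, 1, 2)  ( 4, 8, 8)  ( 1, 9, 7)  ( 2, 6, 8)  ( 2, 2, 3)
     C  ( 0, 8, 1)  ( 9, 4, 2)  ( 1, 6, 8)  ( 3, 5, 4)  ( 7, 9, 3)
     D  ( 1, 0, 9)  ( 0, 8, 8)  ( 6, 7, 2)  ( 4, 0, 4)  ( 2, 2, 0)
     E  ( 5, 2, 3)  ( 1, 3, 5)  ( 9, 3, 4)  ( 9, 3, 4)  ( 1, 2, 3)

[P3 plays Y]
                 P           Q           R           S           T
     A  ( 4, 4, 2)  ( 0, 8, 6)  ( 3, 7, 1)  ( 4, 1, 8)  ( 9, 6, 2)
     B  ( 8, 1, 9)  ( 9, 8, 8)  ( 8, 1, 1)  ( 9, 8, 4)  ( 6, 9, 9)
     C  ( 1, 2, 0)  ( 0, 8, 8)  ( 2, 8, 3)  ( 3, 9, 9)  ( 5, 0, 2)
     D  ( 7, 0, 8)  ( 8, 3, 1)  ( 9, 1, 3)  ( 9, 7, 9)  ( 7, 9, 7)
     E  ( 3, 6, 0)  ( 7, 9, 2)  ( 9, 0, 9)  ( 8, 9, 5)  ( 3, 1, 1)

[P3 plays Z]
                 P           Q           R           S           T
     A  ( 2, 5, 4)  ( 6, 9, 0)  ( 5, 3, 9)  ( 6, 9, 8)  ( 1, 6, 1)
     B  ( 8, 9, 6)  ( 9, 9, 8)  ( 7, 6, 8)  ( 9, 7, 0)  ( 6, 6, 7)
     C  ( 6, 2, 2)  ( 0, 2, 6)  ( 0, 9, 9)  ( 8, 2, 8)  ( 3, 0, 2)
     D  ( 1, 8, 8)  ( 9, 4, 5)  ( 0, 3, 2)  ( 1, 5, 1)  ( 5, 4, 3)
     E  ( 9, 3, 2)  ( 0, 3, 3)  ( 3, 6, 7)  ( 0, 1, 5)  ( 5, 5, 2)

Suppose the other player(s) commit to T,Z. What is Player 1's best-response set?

u_1(A vs T,Z) = 1
u_1(B vs T,Z) = 6
u_1(C vs T,Z) = 3
u_1(D vs T,Z) = 5
u_1(E vs T,Z) = 5
max payoff 6 at {B}

BR_1 = {B}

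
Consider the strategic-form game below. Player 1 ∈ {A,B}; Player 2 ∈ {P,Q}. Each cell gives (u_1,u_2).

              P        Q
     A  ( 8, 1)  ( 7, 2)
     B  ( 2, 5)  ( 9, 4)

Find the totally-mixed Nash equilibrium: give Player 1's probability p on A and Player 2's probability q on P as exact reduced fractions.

P1 indiff ⇒ q·8+(1-q)·7 = q·2+(1-q)·9 ⇒ q(6) = (1-q)(2) ⇒ q = 1/4
P2 indiff ⇒ p·1+(1-p)·5 = p·2+(1-p)·4 ⇒ p(-1) = (1-p)(-1) ⇒ p = 1/2

P1 mixes 1/2 on A; P2 mixes 1/4 on P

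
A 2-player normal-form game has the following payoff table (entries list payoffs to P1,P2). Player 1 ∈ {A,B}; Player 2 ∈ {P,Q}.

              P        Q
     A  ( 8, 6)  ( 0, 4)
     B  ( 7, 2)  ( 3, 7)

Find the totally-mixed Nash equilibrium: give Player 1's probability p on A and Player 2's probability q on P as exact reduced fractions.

P1 indiff ⇒ q·8+(1-q)·0 = q·7+(1-q)·3 ⇒ q(1) = (1-q)(3) ⇒ q = 3/4
P2 indiff ⇒ p·6+(1-p)·2 = p·4+(1-p)·7 ⇒ p(2) = (1-p)(5) ⇒ p = 5/7

p=5/7, q=3/4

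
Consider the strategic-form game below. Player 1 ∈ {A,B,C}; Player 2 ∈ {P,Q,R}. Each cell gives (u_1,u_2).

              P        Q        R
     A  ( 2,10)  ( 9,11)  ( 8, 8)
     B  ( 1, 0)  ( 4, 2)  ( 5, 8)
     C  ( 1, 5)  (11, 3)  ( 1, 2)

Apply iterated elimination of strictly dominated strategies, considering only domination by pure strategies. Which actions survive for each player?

P1 drop B (A beats it: P:2>1 Q:9>4 R:8>5)
P2 drop R (P beats it: A:10>8 C:5>2)
P1→{A,C} P2→{P,Q}

IESDS → P1:{A,C} P2:{P,Q}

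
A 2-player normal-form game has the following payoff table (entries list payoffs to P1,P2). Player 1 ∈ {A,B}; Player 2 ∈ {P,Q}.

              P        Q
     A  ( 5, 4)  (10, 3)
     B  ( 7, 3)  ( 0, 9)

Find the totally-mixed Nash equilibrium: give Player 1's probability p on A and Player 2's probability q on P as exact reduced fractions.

(p,q) = (6/7, 5/6)

P1 indiff ⇒ q·5+(1-q)·10 = q·7+(1-q)·0 ⇒ q(-2) = (1-q)(-10) ⇒ q = 5/6
P2 indiff ⇒ p·4+(1-p)·3 = p·3+(1-p)·9 ⇒ p(1) = (1-p)(6) ⇒ p = 6/7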